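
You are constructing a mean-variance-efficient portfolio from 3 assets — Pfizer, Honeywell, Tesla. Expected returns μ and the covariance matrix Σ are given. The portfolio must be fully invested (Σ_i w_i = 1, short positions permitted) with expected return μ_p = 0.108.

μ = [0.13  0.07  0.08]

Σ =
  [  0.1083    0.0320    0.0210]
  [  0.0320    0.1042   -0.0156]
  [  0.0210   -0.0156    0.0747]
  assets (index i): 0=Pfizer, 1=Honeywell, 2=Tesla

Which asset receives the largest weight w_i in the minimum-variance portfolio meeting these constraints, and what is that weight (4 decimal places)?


Pfizer (0.5823)

x=Σ⁻¹μ = [0.8541  0.5511  0.9459]
y=Σ⁻¹𝟙 = [3.1713  10.8324  14.7575]
a=μᵀx=0.225286  b=𝟙ᵀx=2.351143  c=𝟙ᵀy=28.761248  D=ac−b²=0.951632
λ₁=(c·0.108−b)/D = (28.761248·0.108−2.351143)/0.951632 = 0.793449
λ₂=(a−b·0.108)/D = (0.225286−2.351143·0.108)/0.951632 = -0.030093
w* = 0.793449·x + -0.030093·y:
  w_0 = 0.793449·0.8541 + -0.030093·3.1713 = 0.5823  (Pfizer)
  w_1 = 0.793449·0.5511 + -0.030093·10.8324 = 0.1113  (Honeywell)
  w_2 = 0.793449·0.9459 + -0.030093·14.7575 = 0.3064  (Tesla)
Σw_i=1.0000  μᵀw=0.1080
σ²=wᵀΣw=λ₁·μ_p+λ₂ = 0.793449·0.108 + -0.030093 = 0.055600 ≈ 0.0556


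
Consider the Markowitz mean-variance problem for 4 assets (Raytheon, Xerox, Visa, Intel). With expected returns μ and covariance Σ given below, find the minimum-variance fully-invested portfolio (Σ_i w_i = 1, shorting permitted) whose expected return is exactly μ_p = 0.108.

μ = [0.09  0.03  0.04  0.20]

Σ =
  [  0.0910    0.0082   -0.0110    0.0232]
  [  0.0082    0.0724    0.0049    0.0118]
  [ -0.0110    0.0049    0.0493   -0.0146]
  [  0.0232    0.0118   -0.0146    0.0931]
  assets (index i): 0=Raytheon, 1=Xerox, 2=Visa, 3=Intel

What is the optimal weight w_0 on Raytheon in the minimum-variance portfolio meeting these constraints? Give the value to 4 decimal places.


p=Σ⁻¹μ = [0.6209  -0.1361  1.6348  2.2671]
q=Σ⁻¹𝟙 = [10.3969  9.1723  24.9188  10.8955]
a=μᵀp=0.570616  b=𝟙ᵀp=4.386746  c=𝟙ᵀq=55.383523  D=ac−b²=12.359209
λ₁=(c·0.108−b)/D = (55.383523·0.108−4.386746)/12.359209 = 0.129027
λ₂=(a−b·0.108)/D = (0.570616−4.386746·0.108)/12.359209 = 0.007836
w* = 0.129027·p + 0.007836·q:
  w_0 = 0.129027·0.6209 + 0.007836·10.3969 = 0.1616  (Raytheon)
  w_1 = 0.129027·-0.1361 + 0.007836·9.1723 = 0.0543  (Xerox)
  w_2 = 0.129027·1.6348 + 0.007836·24.9188 = 0.4062  (Visa)
  w_3 = 0.129027·2.2671 + 0.007836·10.8955 = 0.3779  (Intel)
Σw_i=1.0000  μᵀw=0.1080
σ²=wᵀΣw=λ₁·μ_p+λ₂ = 0.129027·0.108 + 0.007836 = 0.021771 ≈ 0.0218

0.1616


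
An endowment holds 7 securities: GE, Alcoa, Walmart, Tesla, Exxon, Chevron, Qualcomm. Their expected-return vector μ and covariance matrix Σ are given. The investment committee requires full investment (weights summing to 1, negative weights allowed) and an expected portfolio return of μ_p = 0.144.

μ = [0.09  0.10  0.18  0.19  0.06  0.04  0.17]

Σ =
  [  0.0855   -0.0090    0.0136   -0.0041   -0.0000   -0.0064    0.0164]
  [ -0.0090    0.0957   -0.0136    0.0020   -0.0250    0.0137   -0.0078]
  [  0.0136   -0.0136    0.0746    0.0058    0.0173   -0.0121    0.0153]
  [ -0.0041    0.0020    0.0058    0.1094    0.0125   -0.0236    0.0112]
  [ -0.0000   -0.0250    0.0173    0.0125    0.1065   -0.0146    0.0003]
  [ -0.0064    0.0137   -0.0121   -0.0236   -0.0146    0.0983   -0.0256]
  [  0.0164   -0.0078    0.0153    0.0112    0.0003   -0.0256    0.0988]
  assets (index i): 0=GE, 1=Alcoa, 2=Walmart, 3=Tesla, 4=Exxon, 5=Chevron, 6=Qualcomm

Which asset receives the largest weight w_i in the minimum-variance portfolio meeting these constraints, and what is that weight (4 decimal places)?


u=Σ⁻¹μ = [0.7482  1.4554  2.1976  1.7076  0.5372  1.4147  1.5424]
v=Σ⁻¹𝟙 = [11.1274  14.4501  10.9568  9.9228  12.1775  17.2979  11.0387]
a=μᵀu=1.283918  b=𝟙ᵀu=9.603168  c=𝟙ᵀv=86.971145  D=ac−b²=19.442987
λ₁=(c·0.144−b)/D = (86.971145·0.144−9.603168)/19.442987 = 0.150217
λ₂=(a−b·0.144)/D = (1.283918−9.603168·0.144)/19.442987 = -0.005089
w* = 0.150217·u + -0.005089·v:
  w_0 = 0.150217·0.7482 + -0.005089·11.1274 = 0.0558  (GE)
  w_1 = 0.150217·1.4554 + -0.005089·14.4501 = 0.1451  (Alcoa)
  w_2 = 0.150217·2.1976 + -0.005089·10.9568 = 0.2744  (Walmart)
  w_3 = 0.150217·1.7076 + -0.005089·9.9228 = 0.2060  (Tesla)
  w_4 = 0.150217·0.5372 + -0.005089·12.1775 = 0.0187  (Exxon)
  w_5 = 0.150217·1.4147 + -0.005089·17.2979 = 0.1245  (Chevron)
  w_6 = 0.150217·1.5424 + -0.005089·11.0387 = 0.1755  (Qualcomm)
Σw_i=1.0000  μᵀw=0.1440
σ²=wᵀΣw=λ₁·μ_p+λ₂ = 0.150217·0.144 + -0.005089 = 0.016543 ≈ 0.0165

Walmart (0.2744)


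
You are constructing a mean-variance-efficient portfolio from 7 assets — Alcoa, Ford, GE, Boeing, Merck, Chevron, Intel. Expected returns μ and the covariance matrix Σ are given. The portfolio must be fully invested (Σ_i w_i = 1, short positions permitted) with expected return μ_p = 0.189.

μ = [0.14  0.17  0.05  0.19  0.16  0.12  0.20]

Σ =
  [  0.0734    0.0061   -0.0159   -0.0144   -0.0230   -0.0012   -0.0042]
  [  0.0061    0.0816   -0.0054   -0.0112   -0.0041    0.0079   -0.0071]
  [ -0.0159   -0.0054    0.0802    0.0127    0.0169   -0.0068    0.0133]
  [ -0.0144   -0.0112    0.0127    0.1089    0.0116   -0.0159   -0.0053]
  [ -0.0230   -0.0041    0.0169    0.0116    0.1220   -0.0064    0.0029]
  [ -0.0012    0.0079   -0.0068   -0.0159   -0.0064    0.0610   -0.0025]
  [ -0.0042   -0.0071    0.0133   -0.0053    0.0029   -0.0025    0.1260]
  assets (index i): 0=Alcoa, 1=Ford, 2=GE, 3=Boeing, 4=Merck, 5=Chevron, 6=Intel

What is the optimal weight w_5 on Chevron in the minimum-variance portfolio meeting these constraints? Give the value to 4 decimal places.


0.1317

g=Σ⁻¹μ = [3.0454  2.2362  0.5155  2.6237  1.7387  2.7385  1.8851]
h=Σ⁻¹𝟙 = [22.5251  12.6165  13.6956  14.3673  10.5469  21.9394  8.7495]
a=μᵀg=2.314608  b=𝟙ᵀg=14.783038  c=𝟙ᵀh=104.440450  D=ac−b²=23.200470
λ₁=(c·0.189−b)/D = (104.440450·0.189−14.783038)/23.200470 = 0.213625
λ₂=(a−b·0.189)/D = (2.314608−14.783038·0.189)/23.200470 = -0.020663
w* = 0.213625·g + -0.020663·h:
  w_0 = 0.213625·3.0454 + -0.020663·22.5251 = 0.1851  (Alcoa)
  w_1 = 0.213625·2.2362 + -0.020663·12.6165 = 0.2170  (Ford)
  w_2 = 0.213625·0.5155 + -0.020663·13.6956 = -0.1729  (GE)
  w_3 = 0.213625·2.6237 + -0.020663·14.3673 = 0.2636  (Boeing)
  w_4 = 0.213625·1.7387 + -0.020663·10.5469 = 0.1535  (Merck)
  w_5 = 0.213625·2.7385 + -0.020663·21.9394 = 0.1317  (Chevron)
  w_6 = 0.213625·1.8851 + -0.020663·8.7495 = 0.2219  (Intel)
Σw_i=1.0000  μᵀw=0.1890
σ²=wᵀΣw=λ₁·μ_p+λ₂ = 0.213625·0.189 + -0.020663 = 0.019712 ≈ 0.0197


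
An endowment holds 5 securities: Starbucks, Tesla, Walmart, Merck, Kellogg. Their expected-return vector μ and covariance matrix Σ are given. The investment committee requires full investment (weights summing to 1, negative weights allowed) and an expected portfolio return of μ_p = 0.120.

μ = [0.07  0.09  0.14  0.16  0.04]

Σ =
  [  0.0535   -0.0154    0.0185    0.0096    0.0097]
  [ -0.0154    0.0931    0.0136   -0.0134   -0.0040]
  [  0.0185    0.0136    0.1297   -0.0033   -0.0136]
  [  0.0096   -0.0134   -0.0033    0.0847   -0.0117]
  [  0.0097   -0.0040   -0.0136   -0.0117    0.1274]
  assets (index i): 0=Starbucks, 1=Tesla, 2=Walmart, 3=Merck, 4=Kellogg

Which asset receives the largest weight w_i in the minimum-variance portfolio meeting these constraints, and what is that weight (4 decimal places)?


Merck (0.3970)

p=Σ⁻¹μ = [0.8770  1.3047  0.9323  2.1127  0.5817]
q=Σ⁻¹𝟙 = [17.3361  15.2348  4.9086  13.6566  8.7859]
a=μᵀp=0.670628  b=𝟙ᵀp=5.808349  c=𝟙ᵀq=59.921931  D=ac−b²=6.448406
λ₁=(c·0.120−b)/D = (59.921931·0.120−5.808349)/6.448406 = 0.214360
λ₂=(a−b·0.120)/D = (0.670628−5.808349·0.120)/6.448406 = -0.004090
w* = 0.214360·p + -0.004090·q:
  w_0 = 0.214360·0.8770 + -0.004090·17.3361 = 0.1171  (Starbucks)
  w_1 = 0.214360·1.3047 + -0.004090·15.2348 = 0.2174  (Tesla)
  w_2 = 0.214360·0.9323 + -0.004090·4.9086 = 0.1798  (Walmart)
  w_3 = 0.214360·2.1127 + -0.004090·13.6566 = 0.3970  (Merck)
  w_4 = 0.214360·0.5817 + -0.004090·8.7859 = 0.0888  (Kellogg)
Σw_i=1.0000  μᵀw=0.1200
σ²=wᵀΣw=λ₁·μ_p+λ₂ = 0.214360·0.120 + -0.004090 = 0.021633 ≈ 0.0216


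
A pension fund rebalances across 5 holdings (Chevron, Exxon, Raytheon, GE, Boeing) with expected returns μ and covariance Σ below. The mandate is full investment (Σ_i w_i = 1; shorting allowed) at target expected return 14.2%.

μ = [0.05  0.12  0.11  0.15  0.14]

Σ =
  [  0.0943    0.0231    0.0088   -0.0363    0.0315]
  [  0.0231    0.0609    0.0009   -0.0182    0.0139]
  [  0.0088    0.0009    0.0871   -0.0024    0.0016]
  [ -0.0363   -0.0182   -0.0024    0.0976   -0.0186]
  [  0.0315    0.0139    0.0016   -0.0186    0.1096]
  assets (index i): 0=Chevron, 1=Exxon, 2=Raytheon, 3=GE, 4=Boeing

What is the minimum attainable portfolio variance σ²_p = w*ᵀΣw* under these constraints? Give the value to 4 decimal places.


0.0235

x=Σ⁻¹μ = [0.3478  2.2331  1.2462  2.3565  1.2759]
y=Σ⁻¹𝟙 = [10.4936  16.2846  10.6405  18.7958  7.0773]
a=μᵀx=0.954542  b=𝟙ᵀx=7.459479  c=𝟙ᵀy=63.291761  D=ac−b²=4.770844
λ₁=(c·0.142−b)/D = (63.291761·0.142−7.459479)/4.770844 = 0.320269
λ₂=(a−b·0.142)/D = (0.954542−7.459479·0.142)/4.770844 = -0.021947
w* = 0.320269·x + -0.021947·y:
  w_0 = 0.320269·0.3478 + -0.021947·10.4936 = -0.1189  (Chevron)
  w_1 = 0.320269·2.2331 + -0.021947·16.2846 = 0.3578  (Exxon)
  w_2 = 0.320269·1.2462 + -0.021947·10.6405 = 0.1656  (Raytheon)
  w_3 = 0.320269·2.3565 + -0.021947·18.7958 = 0.3422  (GE)
  w_4 = 0.320269·1.2759 + -0.021947·7.0773 = 0.2533  (Boeing)
Σw_i=1.0000  μᵀw=0.1420
σ²=wᵀΣw=λ₁·μ_p+λ₂ = 0.320269·0.142 + -0.021947 = 0.023532 ≈ 0.0235


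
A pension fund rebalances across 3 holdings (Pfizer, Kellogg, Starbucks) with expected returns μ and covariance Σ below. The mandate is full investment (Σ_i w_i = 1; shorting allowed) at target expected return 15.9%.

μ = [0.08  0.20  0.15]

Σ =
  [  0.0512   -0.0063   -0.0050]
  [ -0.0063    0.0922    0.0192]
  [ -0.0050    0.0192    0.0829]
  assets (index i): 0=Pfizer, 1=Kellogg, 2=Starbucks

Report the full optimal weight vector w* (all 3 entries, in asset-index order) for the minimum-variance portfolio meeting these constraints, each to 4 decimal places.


p=Σ⁻¹μ = [1.9513  1.9976  1.4645]
q=Σ⁻¹𝟙 = [21.8459  10.0364  11.0559]
a=μᵀp=0.775286  b=𝟙ᵀp=5.413329  c=𝟙ᵀq=42.938132  D=ac−b²=3.985210
λ₁=(c·0.159−b)/D = (42.938132·0.159−5.413329)/3.985210 = 0.354770
λ₂=(a−b·0.159)/D = (0.775286−5.413329·0.159)/3.985210 = -0.021438
w* = 0.354770·p + -0.021438·q:
  w_0 = 0.354770·1.9513 + -0.021438·21.8459 = 0.2239  (Pfizer)
  w_1 = 0.354770·1.9976 + -0.021438·10.0364 = 0.4935  (Kellogg)
  w_2 = 0.354770·1.4645 + -0.021438·11.0559 = 0.2825  (Starbucks)
Σw_i=1.0000  μᵀw=0.1590
σ²=wᵀΣw=λ₁·μ_p+λ₂ = 0.354770·0.159 + -0.021438 = 0.034971 ≈ 0.0350

0.2239  0.4935  0.2825


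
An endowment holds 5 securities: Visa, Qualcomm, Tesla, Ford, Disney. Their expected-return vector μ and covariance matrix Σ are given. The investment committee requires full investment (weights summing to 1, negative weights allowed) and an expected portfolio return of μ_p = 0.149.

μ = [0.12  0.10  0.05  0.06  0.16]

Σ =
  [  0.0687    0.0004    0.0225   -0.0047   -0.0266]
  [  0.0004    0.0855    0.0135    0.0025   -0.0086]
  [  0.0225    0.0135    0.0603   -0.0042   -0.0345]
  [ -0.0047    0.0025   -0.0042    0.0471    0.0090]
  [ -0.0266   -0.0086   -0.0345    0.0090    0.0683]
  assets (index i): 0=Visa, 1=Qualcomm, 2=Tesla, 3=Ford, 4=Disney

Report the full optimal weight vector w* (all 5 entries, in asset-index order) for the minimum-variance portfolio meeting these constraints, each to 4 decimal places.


0.4090  0.1501  0.0197  -0.1653  0.5865

x=Σ⁻¹μ = [2.8676  1.2533  2.1709  0.8067  4.6075]
y=Σ⁻¹𝟙 = [20.2796  10.1622  28.5003  18.4186  35.7880]
a=μᵀx=1.363587  b=𝟙ᵀx=11.705986  c=𝟙ᵀy=113.148697  D=ac−b²=17.257997
λ₁=(c·0.149−b)/D = (113.148697·0.149−11.705986)/17.257997 = 0.298596
λ₂=(a−b·0.149)/D = (1.363587−11.705986·0.149)/17.257997 = -0.022054
w* = 0.298596·x + -0.022054·y:
  w_0 = 0.298596·2.8676 + -0.022054·20.2796 = 0.4090  (Visa)
  w_1 = 0.298596·1.2533 + -0.022054·10.1622 = 0.1501  (Qualcomm)
  w_2 = 0.298596·2.1709 + -0.022054·28.5003 = 0.0197  (Tesla)
  w_3 = 0.298596·0.8067 + -0.022054·18.4186 = -0.1653  (Ford)
  w_4 = 0.298596·4.6075 + -0.022054·35.7880 = 0.5865  (Disney)
Σw_i=1.0000  μᵀw=0.1490
σ²=wᵀΣw=λ₁·μ_p+λ₂ = 0.298596·0.149 + -0.022054 = 0.022437 ≈ 0.0224


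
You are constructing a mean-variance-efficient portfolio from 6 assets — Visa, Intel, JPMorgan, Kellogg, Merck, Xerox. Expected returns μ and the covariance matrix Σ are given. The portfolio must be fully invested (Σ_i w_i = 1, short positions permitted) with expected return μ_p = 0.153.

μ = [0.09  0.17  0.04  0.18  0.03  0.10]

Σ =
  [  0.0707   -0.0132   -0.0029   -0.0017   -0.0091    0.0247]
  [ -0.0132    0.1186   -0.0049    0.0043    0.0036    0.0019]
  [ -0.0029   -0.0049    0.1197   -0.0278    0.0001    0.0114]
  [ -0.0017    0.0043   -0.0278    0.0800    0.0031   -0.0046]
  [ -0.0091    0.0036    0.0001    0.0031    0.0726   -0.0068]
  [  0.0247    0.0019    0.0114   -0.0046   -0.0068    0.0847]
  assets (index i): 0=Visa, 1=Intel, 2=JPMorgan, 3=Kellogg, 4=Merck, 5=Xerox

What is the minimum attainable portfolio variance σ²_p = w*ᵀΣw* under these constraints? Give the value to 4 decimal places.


g=Σ⁻¹μ = [1.4477  1.5141  0.9506  2.5556  0.4817  0.7740]
h=Σ⁻¹𝟙 = [16.2364  9.5675  12.2402  16.4127  15.3037  7.3295]
a=μᵀg=0.977571  b=𝟙ᵀg=7.723696  c=𝟙ᵀh=77.089906  D=ac−b²=15.705391
λ₁=(c·0.153−b)/D = (77.089906·0.153−7.723696)/15.705391 = 0.259214
λ₂=(a−b·0.153)/D = (0.977571−7.723696·0.153)/15.705391 = -0.012999
w* = 0.259214·g + -0.012999·h:
  w_0 = 0.259214·1.4477 + -0.012999·16.2364 = 0.1642  (Visa)
  w_1 = 0.259214·1.5141 + -0.012999·9.5675 = 0.2681  (Intel)
  w_2 = 0.259214·0.9506 + -0.012999·12.2402 = 0.0873  (JPMorgan)
  w_3 = 0.259214·2.5556 + -0.012999·16.4127 = 0.4491  (Kellogg)
  w_4 = 0.259214·0.4817 + -0.012999·15.3037 = -0.0741  (Merck)
  w_5 = 0.259214·0.7740 + -0.012999·7.3295 = 0.1054  (Xerox)
Σw_i=1.0000  μᵀw=0.1530
σ²=wᵀΣw=λ₁·μ_p+λ₂ = 0.259214·0.153 + -0.012999 = 0.026661 ≈ 0.0267

0.0267


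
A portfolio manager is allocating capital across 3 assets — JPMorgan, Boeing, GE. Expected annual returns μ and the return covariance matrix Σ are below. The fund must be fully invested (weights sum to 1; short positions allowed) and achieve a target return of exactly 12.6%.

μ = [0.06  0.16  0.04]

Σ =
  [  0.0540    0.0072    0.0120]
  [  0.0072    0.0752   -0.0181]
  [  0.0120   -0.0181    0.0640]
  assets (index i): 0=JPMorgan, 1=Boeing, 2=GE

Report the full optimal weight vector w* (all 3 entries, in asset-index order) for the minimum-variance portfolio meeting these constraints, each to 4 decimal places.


g=Σ⁻¹μ = [0.5305  2.3643  1.1942]
h=Σ⁻¹𝟙 = [12.3350  16.4401  17.9616]
a=μᵀg=0.457885  b=𝟙ᵀg=4.088979  c=𝟙ᵀh=46.736745  D=ac−b²=4.680294
λ₁=(c·0.126−b)/D = (46.736745·0.126−4.088979)/4.680294 = 0.384559
λ₂=(a−b·0.126)/D = (0.457885−4.088979·0.126)/4.680294 = -0.012248
w* = 0.384559·g + -0.012248·h:
  w_0 = 0.384559·0.5305 + -0.012248·12.3350 = 0.0529  (JPMorgan)
  w_1 = 0.384559·2.3643 + -0.012248·16.4401 = 0.7078  (Boeing)
  w_2 = 0.384559·1.1942 + -0.012248·17.9616 = 0.2392  (GE)
Σw_i=1.0000  μᵀw=0.1260
σ²=wᵀΣw=λ₁·μ_p+λ₂ = 0.384559·0.126 + -0.012248 = 0.036206 ≈ 0.0362

0.0529  0.7078  0.2392


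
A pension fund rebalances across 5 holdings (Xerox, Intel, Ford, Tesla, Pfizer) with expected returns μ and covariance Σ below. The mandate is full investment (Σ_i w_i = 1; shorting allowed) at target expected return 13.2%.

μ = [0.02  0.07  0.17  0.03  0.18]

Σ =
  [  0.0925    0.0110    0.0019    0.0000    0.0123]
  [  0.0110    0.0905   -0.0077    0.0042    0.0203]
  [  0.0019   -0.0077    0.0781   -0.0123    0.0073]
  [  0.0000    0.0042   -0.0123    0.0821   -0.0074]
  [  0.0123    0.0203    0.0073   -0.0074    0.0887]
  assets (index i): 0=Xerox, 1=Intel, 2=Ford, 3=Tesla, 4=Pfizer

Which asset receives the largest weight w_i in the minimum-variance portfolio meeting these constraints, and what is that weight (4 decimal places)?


Ford (0.3810)

g=Σ⁻¹μ = [-0.1333  0.5306  2.1934  0.8305  1.8151]
h=Σ⁻¹𝟙 = [8.3788  8.8139  15.0302  14.7099  8.0851]
a=μᵀg=0.758990  b=𝟙ᵀg=5.236301  c=𝟙ᵀh=55.017935  D=ac−b²=14.339207
λ₁=(c·0.132−b)/D = (55.017935·0.132−5.236301)/14.339207 = 0.141296
λ₂=(a−b·0.132)/D = (0.758990−5.236301·0.132)/14.339207 = 0.004728
w* = 0.141296·g + 0.004728·h:
  w_0 = 0.141296·-0.1333 + 0.004728·8.3788 = 0.0208  (Xerox)
  w_1 = 0.141296·0.5306 + 0.004728·8.8139 = 0.1166  (Intel)
  w_2 = 0.141296·2.1934 + 0.004728·15.0302 = 0.3810  (Ford)
  w_3 = 0.141296·0.8305 + 0.004728·14.7099 = 0.1869  (Tesla)
  w_4 = 0.141296·1.8151 + 0.004728·8.0851 = 0.2947  (Pfizer)
Σw_i=1.0000  μᵀw=0.1320
σ²=wᵀΣw=λ₁·μ_p+λ₂ = 0.141296·0.132 + 0.004728 = 0.023379 ≈ 0.0234


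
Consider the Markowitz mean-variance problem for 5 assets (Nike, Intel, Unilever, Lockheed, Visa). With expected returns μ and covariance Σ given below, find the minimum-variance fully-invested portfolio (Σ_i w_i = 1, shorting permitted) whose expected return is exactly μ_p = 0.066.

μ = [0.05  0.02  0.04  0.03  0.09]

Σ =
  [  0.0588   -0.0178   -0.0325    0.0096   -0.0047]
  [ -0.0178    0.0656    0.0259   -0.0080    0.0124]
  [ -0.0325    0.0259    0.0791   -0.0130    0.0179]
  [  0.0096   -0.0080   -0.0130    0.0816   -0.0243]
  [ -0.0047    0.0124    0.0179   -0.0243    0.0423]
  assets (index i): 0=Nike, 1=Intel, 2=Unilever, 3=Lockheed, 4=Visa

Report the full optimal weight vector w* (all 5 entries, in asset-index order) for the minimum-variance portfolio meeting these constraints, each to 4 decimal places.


0.2076  -0.0131  0.0926  0.1997  0.5132

u=Σ⁻¹μ = [1.2103  0.0425  0.5729  1.1080  2.6438]
v=Σ⁻¹𝟙 = [29.6087  13.7073  17.5402  21.1389  27.6334]
a=μᵀu=0.355456  b=𝟙ᵀu=5.577364  c=𝟙ᵀv=109.628489  D=ac−b²=7.861122
λ₁=(c·0.066−b)/D = (109.628489·0.066−5.577364)/7.861122 = 0.210926
λ₂=(a−b·0.066)/D = (0.355456−5.577364·0.066)/7.861122 = -0.001609
w* = 0.210926·u + -0.001609·v:
  w_0 = 0.210926·1.2103 + -0.001609·29.6087 = 0.2076  (Nike)
  w_1 = 0.210926·0.0425 + -0.001609·13.7073 = -0.0131  (Intel)
  w_2 = 0.210926·0.5729 + -0.001609·17.5402 = 0.0926  (Unilever)
  w_3 = 0.210926·1.1080 + -0.001609·21.1389 = 0.1997  (Lockheed)
  w_4 = 0.210926·2.6438 + -0.001609·27.6334 = 0.5132  (Visa)
Σw_i=1.0000  μᵀw=0.0660
σ²=wᵀΣw=λ₁·μ_p+λ₂ = 0.210926·0.066 + -0.001609 = 0.012312 ≈ 0.0123


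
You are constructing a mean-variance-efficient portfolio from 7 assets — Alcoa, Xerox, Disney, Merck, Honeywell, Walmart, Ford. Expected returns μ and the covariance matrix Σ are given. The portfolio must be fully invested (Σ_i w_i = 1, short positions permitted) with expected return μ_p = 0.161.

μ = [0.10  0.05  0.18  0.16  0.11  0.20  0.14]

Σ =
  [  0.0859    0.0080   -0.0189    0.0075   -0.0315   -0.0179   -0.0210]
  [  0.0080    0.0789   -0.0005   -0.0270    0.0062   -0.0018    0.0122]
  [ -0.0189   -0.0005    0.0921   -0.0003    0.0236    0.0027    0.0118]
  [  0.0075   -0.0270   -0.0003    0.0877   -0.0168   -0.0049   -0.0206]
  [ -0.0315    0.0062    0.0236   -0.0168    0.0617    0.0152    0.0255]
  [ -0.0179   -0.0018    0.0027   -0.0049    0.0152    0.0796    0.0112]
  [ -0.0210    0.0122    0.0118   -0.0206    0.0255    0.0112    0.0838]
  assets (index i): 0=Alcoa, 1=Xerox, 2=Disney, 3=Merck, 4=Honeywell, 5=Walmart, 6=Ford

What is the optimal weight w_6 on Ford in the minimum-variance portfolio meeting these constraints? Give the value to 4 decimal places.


p=Σ⁻¹μ = [2.8966  0.9505  1.7832  2.7964  1.8495  2.6947  1.7715]
q=Σ⁻¹𝟙 = [23.7745  14.4957  8.5401  21.4175  21.3442  13.5669  11.5348]
a=μᵀp=2.095975  b=𝟙ᵀp=14.742369  c=𝟙ᵀq=114.673702  D=ac−b²=23.015734
λ₁=(c·0.161−b)/D = (114.673702·0.161−14.742369)/23.015734 = 0.161633
λ₂=(a−b·0.161)/D = (2.095975−14.742369·0.161)/23.015734 = -0.012059
w* = 0.161633·p + -0.012059·q:
  w_0 = 0.161633·2.8966 + -0.012059·23.7745 = 0.1815  (Alcoa)
  w_1 = 0.161633·0.9505 + -0.012059·14.4957 = -0.0212  (Xerox)
  w_2 = 0.161633·1.7832 + -0.012059·8.5401 = 0.1852  (Disney)
  w_3 = 0.161633·2.7964 + -0.012059·21.4175 = 0.1937  (Merck)
  w_4 = 0.161633·1.8495 + -0.012059·21.3442 = 0.0415  (Honeywell)
  w_5 = 0.161633·2.6947 + -0.012059·13.5669 = 0.2719  (Walmart)
  w_6 = 0.161633·1.7715 + -0.012059·11.5348 = 0.1472  (Ford)
Σw_i=1.0000  μᵀw=0.1610
σ²=wᵀΣw=λ₁·μ_p+λ₂ = 0.161633·0.161 + -0.012059 = 0.013964 ≈ 0.0140

0.1472


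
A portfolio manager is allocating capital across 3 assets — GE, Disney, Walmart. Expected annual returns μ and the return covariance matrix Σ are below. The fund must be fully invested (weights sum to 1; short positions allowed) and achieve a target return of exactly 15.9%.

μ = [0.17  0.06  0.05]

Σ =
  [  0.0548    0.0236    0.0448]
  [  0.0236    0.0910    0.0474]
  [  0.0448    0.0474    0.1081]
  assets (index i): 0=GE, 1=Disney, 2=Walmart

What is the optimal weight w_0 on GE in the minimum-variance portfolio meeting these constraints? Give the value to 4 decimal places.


0.8870

g=Σ⁻¹μ = [4.0858  0.3121  -1.3676]
h=Σ⁻¹𝟙 = [15.3825  7.1304  -0.2508]
a=μᵀg=0.644936  b=𝟙ᵀg=3.030304  c=𝟙ᵀh=22.262022  D=ac−b²=5.174828
λ₁=(c·0.159−b)/D = (22.262022·0.159−3.030304)/5.174828 = 0.098430
λ₂=(a−b·0.159)/D = (0.644936−3.030304·0.159)/5.174828 = 0.031521
w* = 0.098430·g + 0.031521·h:
  w_0 = 0.098430·4.0858 + 0.031521·15.3825 = 0.8870  (GE)
  w_1 = 0.098430·0.3121 + 0.031521·7.1304 = 0.2555  (Disney)
  w_2 = 0.098430·-1.3676 + 0.031521·-0.2508 = -0.1425  (Walmart)
Σw_i=1.0000  μᵀw=0.1590
σ²=wᵀΣw=λ₁·μ_p+λ₂ = 0.098430·0.159 + 0.031521 = 0.047172 ≈ 0.0472


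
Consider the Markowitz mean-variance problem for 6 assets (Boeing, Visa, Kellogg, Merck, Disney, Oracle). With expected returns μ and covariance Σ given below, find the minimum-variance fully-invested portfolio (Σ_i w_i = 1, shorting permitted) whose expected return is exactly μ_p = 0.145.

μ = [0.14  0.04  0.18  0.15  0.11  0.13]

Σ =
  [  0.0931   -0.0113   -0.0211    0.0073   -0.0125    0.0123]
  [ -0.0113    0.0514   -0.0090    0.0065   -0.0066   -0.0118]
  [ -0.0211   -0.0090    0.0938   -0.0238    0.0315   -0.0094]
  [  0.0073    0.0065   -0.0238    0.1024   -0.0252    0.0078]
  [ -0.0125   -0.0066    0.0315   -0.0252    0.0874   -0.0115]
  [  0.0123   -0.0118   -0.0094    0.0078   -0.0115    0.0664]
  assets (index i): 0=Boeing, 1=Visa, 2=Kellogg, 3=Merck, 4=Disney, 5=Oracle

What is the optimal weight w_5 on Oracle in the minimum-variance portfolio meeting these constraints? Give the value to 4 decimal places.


0.1773

p=Σ⁻¹μ = [2.1598  2.2501  2.8354  2.0430  1.6203  2.3996]
q=Σ⁻¹𝟙 = [16.8945  31.5871  17.3833  13.0430  16.5465  21.3385]
a=μᵀp=1.699392  b=𝟙ᵀp=13.308268  c=𝟙ᵀq=116.792845  D=ac−b²=21.366803
λ₁=(c·0.145−b)/D = (116.792845·0.145−13.308268)/21.366803 = 0.169735
λ₂=(a−b·0.145)/D = (1.699392−13.308268·0.145)/21.366803 = -0.010779
w* = 0.169735·p + -0.010779·q:
  w_0 = 0.169735·2.1598 + -0.010779·16.8945 = 0.1845  (Boeing)
  w_1 = 0.169735·2.2501 + -0.010779·31.5871 = 0.0415  (Visa)
  w_2 = 0.169735·2.8354 + -0.010779·17.3833 = 0.2939  (Kellogg)
  w_3 = 0.169735·2.0430 + -0.010779·13.0430 = 0.2062  (Merck)
  w_4 = 0.169735·1.6203 + -0.010779·16.5465 = 0.0967  (Disney)
  w_5 = 0.169735·2.3996 + -0.010779·21.3385 = 0.1773  (Oracle)
Σw_i=1.0000  μᵀw=0.1450
σ²=wᵀΣw=λ₁·μ_p+λ₂ = 0.169735·0.145 + -0.010779 = 0.013833 ≈ 0.0138


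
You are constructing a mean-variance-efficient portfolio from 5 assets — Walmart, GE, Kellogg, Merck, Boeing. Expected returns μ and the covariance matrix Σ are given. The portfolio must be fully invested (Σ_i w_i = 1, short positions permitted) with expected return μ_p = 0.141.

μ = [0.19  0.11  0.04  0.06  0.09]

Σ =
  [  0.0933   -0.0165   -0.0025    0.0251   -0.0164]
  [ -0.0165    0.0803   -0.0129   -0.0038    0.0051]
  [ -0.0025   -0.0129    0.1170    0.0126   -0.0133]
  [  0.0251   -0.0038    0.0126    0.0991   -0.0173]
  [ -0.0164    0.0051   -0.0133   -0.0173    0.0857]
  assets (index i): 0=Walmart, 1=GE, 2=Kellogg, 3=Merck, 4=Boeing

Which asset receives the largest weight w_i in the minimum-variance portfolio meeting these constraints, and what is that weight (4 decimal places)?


p=Σ⁻¹μ = [2.6289  1.9420  0.7727  0.1946  1.5969]
q=Σ⁻¹𝟙 = [14.6886  16.6751  11.7197  8.4910  17.0200]
a=μᵀp=0.899421  b=𝟙ᵀp=7.135139  c=𝟙ᵀq=68.594435  D=ac−b²=10.785075
λ₁=(c·0.141−b)/D = (68.594435·0.141−7.135139)/10.785075 = 0.235203
λ₂=(a−b·0.141)/D = (0.899421−7.135139·0.141)/10.785075 = -0.009887
w* = 0.235203·p + -0.009887·q:
  w_0 = 0.235203·2.6289 + -0.009887·14.6886 = 0.4731  (Walmart)
  w_1 = 0.235203·1.9420 + -0.009887·16.6751 = 0.2919  (GE)
  w_2 = 0.235203·0.7727 + -0.009887·11.7197 = 0.0659  (Kellogg)
  w_3 = 0.235203·0.1946 + -0.009887·8.4910 = -0.0382  (Merck)
  w_4 = 0.235203·1.5969 + -0.009887·17.0200 = 0.2073  (Boeing)
Σw_i=1.0000  μᵀw=0.1410
σ²=wᵀΣw=λ₁·μ_p+λ₂ = 0.235203·0.141 + -0.009887 = 0.023276 ≈ 0.0233

Walmart (0.4731)


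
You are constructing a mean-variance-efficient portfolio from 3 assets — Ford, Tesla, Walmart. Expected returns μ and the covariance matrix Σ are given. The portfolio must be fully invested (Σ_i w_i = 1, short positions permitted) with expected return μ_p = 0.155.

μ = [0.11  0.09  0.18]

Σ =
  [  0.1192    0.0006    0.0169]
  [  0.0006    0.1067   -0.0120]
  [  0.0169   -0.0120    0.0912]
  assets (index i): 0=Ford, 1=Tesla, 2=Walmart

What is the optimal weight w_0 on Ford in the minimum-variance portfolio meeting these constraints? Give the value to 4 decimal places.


0.1015

x=Σ⁻¹μ = [0.6344  1.0644  1.9962]
y=Σ⁻¹𝟙 = [6.7616  10.5829  11.1044]
a=μᵀx=0.524898  b=𝟙ᵀx=3.695036  c=𝟙ᵀy=28.448953  D=ac−b²=1.279495
λ₁=(c·0.155−b)/D = (28.448953·0.155−3.695036)/1.279495 = 0.558463
λ₂=(a−b·0.155)/D = (0.524898−3.695036·0.155)/1.279495 = -0.037384
w* = 0.558463·x + -0.037384·y:
  w_0 = 0.558463·0.6344 + -0.037384·6.7616 = 0.1015  (Ford)
  w_1 = 0.558463·1.0644 + -0.037384·10.5829 = 0.1988  (Tesla)
  w_2 = 0.558463·1.9962 + -0.037384·11.1044 = 0.6997  (Walmart)
Σw_i=1.0000  μᵀw=0.1550
σ²=wᵀΣw=λ₁·μ_p+λ₂ = 0.558463·0.155 + -0.037384 = 0.049178 ≈ 0.0492


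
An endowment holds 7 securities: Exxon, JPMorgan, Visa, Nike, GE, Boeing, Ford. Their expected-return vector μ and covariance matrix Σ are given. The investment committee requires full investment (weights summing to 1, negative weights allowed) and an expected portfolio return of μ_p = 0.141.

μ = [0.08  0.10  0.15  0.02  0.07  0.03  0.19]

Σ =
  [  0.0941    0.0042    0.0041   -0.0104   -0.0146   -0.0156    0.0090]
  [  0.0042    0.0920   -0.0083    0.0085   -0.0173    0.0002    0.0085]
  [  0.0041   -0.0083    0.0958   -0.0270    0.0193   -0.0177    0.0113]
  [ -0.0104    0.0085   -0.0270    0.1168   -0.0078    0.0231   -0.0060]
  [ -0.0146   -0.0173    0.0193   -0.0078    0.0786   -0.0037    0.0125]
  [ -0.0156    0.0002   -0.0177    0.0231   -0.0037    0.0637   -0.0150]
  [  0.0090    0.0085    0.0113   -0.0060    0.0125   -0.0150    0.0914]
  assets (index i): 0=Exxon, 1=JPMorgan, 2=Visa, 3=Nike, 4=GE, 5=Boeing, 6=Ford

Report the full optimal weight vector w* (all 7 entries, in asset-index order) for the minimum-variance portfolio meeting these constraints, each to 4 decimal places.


x=Σ⁻¹μ = [0.9561  1.1169  1.6466  0.4045  0.7259  1.4900  1.8490]
y=Σ⁻¹𝟙 = [15.8977  12.6163  13.4625  9.1317  15.7419  22.9568  8.7519]
a=μᵀx=0.890076  b=𝟙ᵀx=8.188962  c=𝟙ᵀy=98.558859  D=ac−b²=20.665761
λ₁=(c·0.141−b)/D = (98.558859·0.141−8.188962)/20.665761 = 0.276198
λ₂=(a−b·0.141)/D = (0.890076−8.188962·0.141)/20.665761 = -0.012802
w* = 0.276198·x + -0.012802·y:
  w_0 = 0.276198·0.9561 + -0.012802·15.8977 = 0.0605  (Exxon)
  w_1 = 0.276198·1.1169 + -0.012802·12.6163 = 0.1470  (JPMorgan)
  w_2 = 0.276198·1.6466 + -0.012802·13.4625 = 0.2824  (Visa)
  w_3 = 0.276198·0.4045 + -0.012802·9.1317 = -0.0052  (Nike)
  w_4 = 0.276198·0.7259 + -0.012802·15.7419 = -0.0010  (GE)
  w_5 = 0.276198·1.4900 + -0.012802·22.9568 = 0.1176  (Boeing)
  w_6 = 0.276198·1.8490 + -0.012802·8.7519 = 0.3986  (Ford)
Σw_i=1.0000  μᵀw=0.1410
σ²=wᵀΣw=λ₁·μ_p+λ₂ = 0.276198·0.141 + -0.012802 = 0.026142 ≈ 0.0261

0.0605  0.1470  0.2824  -0.0052  -0.0010  0.1176  0.3986


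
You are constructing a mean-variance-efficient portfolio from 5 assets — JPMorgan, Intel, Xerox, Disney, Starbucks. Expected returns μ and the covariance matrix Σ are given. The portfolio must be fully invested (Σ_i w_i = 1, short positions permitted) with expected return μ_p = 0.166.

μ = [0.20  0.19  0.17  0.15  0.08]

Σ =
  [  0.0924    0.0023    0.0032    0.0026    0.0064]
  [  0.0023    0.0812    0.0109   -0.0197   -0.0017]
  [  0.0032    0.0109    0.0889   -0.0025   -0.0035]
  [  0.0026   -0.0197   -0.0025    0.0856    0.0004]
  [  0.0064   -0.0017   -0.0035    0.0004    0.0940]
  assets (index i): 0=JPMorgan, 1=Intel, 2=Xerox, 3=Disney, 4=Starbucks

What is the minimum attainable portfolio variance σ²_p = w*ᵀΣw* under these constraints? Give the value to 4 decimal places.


p=Σ⁻¹μ = [1.9197  2.6555  1.6158  2.3485  0.8186]
q=Σ⁻¹𝟙 = [8.9574  14.5854  9.9772  15.0087  10.5998]
a=μᵀp=1.580944  b=𝟙ᵀp=9.358142  c=𝟙ᵀq=59.128650  D=ac−b²=5.904238
λ₁=(c·0.166−b)/D = (59.128650·0.166−9.358142)/5.904238 = 0.077438
λ₂=(a−b·0.166)/D = (1.580944−9.358142·0.166)/5.904238 = 0.004656
w* = 0.077438·p + 0.004656·q:
  w_0 = 0.077438·1.9197 + 0.004656·8.9574 = 0.1904  (JPMorgan)
  w_1 = 0.077438·2.6555 + 0.004656·14.5854 = 0.2736  (Intel)
  w_2 = 0.077438·1.6158 + 0.004656·9.9772 = 0.1716  (Xerox)
  w_3 = 0.077438·2.3485 + 0.004656·15.0087 = 0.2518  (Disney)
  w_4 = 0.077438·0.8186 + 0.004656·10.5998 = 0.1127  (Starbucks)
Σw_i=1.0000  μᵀw=0.1660
σ²=wᵀΣw=λ₁·μ_p+λ₂ = 0.077438·0.166 + 0.004656 = 0.017511 ≈ 0.0175

0.0175


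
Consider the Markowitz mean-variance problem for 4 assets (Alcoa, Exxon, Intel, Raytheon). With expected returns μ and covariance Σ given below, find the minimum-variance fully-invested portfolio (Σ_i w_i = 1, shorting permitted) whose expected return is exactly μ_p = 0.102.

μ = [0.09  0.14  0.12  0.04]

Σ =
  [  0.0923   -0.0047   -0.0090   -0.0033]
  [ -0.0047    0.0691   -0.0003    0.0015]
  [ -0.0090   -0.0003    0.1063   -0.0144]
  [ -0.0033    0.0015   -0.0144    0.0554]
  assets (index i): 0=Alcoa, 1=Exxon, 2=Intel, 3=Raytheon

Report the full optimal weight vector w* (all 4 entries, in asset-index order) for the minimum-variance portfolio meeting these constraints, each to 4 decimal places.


0.2146  0.3275  0.2314  0.2264

g=Σ⁻¹μ = [1.2567  2.0936  1.3904  1.1016]
h=Σ⁻¹𝟙 = [13.7088  14.9858  13.5897  21.9937]
a=μᵀg=0.617123  b=𝟙ᵀg=5.842311  c=𝟙ᵀh=64.277961  D=ac−b²=5.534808
λ₁=(c·0.102−b)/D = (64.277961·0.102−5.842311)/5.534808 = 0.129009
λ₂=(a−b·0.102)/D = (0.617123−5.842311·0.102)/5.534808 = 0.003832
w* = 0.129009·g + 0.003832·h:
  w_0 = 0.129009·1.2567 + 0.003832·13.7088 = 0.2146  (Alcoa)
  w_1 = 0.129009·2.0936 + 0.003832·14.9858 = 0.3275  (Exxon)
  w_2 = 0.129009·1.3904 + 0.003832·13.5897 = 0.2314  (Intel)
  w_3 = 0.129009·1.1016 + 0.003832·21.9937 = 0.2264  (Raytheon)
Σw_i=1.0000  μᵀw=0.1020
σ²=wᵀΣw=λ₁·μ_p+λ₂ = 0.129009·0.102 + 0.003832 = 0.016991 ≈ 0.0170


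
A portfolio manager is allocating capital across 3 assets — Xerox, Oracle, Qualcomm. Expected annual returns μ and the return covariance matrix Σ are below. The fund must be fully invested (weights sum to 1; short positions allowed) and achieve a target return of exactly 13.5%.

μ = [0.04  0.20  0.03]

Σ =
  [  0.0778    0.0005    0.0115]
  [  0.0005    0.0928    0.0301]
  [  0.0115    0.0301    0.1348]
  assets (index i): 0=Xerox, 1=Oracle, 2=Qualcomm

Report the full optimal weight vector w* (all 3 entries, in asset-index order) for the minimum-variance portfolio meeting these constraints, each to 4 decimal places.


0.3648  0.5962  0.0390

x=Σ⁻¹μ = [0.5482  2.2588  -0.3286]
y=Σ⁻¹𝟙 = [12.1578  9.3153  4.3012]
a=μᵀx=0.463830  b=𝟙ᵀx=2.478400  c=𝟙ᵀy=25.774245  D=ac−b²=5.812392
λ₁=(c·0.135−b)/D = (25.774245·0.135−2.478400)/5.812392 = 0.172239
λ₂=(a−b·0.135)/D = (0.463830−2.478400·0.135)/5.812392 = 0.022236
w* = 0.172239·x + 0.022236·y:
  w_0 = 0.172239·0.5482 + 0.022236·12.1578 = 0.3648  (Xerox)
  w_1 = 0.172239·2.2588 + 0.022236·9.3153 = 0.5962  (Oracle)
  w_2 = 0.172239·-0.3286 + 0.022236·4.3012 = 0.0390  (Qualcomm)
Σw_i=1.0000  μᵀw=0.1350
σ²=wᵀΣw=λ₁·μ_p+λ₂ = 0.172239·0.135 + 0.022236 = 0.045489 ≈ 0.0455


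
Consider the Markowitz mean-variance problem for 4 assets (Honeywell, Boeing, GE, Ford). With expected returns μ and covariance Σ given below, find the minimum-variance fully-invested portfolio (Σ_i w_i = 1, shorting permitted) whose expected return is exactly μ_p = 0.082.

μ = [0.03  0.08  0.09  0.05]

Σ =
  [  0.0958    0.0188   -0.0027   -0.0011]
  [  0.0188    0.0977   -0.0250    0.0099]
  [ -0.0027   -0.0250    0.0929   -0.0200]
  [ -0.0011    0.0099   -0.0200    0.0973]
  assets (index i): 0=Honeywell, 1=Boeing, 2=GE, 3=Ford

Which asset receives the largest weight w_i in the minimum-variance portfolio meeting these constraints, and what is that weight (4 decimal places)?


GE (0.4839)

p=Σ⁻¹μ = [0.1488  1.0815  1.4140  0.6962]
q=Σ⁻¹𝟙 = [8.7874  11.5757  16.8613  12.6649]
a=μᵀp=0.253052  b=𝟙ᵀp=3.340442  c=𝟙ᵀq=49.889321  D=ac−b²=1.466052
λ₁=(c·0.082−b)/D = (49.889321·0.082−3.340442)/1.466052 = 0.511907
λ₂=(a−b·0.082)/D = (0.253052−3.340442·0.082)/1.466052 = -0.014231
w* = 0.511907·p + -0.014231·q:
  w_0 = 0.511907·0.1488 + -0.014231·8.7874 = -0.0489  (Honeywell)
  w_1 = 0.511907·1.0815 + -0.014231·11.5757 = 0.3889  (Boeing)
  w_2 = 0.511907·1.4140 + -0.014231·16.8613 = 0.4839  (GE)
  w_3 = 0.511907·0.6962 + -0.014231·12.6649 = 0.1761  (Ford)
Σw_i=1.0000  μᵀw=0.0820
σ²=wᵀΣw=λ₁·μ_p+λ₂ = 0.511907·0.082 + -0.014231 = 0.027745 ≈ 0.0277


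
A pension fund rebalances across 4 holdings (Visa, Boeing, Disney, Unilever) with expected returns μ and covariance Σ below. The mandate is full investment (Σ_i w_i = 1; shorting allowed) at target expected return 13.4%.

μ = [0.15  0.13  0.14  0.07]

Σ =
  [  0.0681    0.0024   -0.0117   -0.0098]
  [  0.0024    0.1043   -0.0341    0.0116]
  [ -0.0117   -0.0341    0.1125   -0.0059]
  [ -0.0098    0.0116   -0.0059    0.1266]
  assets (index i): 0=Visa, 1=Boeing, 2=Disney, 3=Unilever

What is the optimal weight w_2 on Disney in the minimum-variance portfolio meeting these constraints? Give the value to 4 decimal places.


0.2905

p=Σ⁻¹μ = [2.5982  1.7951  2.0948  0.6872]
q=Σ⁻¹𝟙 = [18.1027  13.1699  15.2252  8.8030]
a=μᵀp=0.964460  b=𝟙ᵀp=7.175231  c=𝟙ᵀq=55.300821  D=ac−b²=1.851484
λ₁=(c·0.134−b)/D = (55.300821·0.134−7.175231)/1.851484 = 0.126968
λ₂=(a−b·0.134)/D = (0.964460−7.175231·0.134)/1.851484 = 0.001609
w* = 0.126968·p + 0.001609·q:
  w_0 = 0.126968·2.5982 + 0.001609·18.1027 = 0.3590  (Visa)
  w_1 = 0.126968·1.7951 + 0.001609·13.1699 = 0.2491  (Boeing)
  w_2 = 0.126968·2.0948 + 0.001609·15.2252 = 0.2905  (Disney)
  w_3 = 0.126968·0.6872 + 0.001609·8.8030 = 0.1014  (Unilever)
Σw_i=1.0000  μᵀw=0.1340
σ²=wᵀΣw=λ₁·μ_p+λ₂ = 0.126968·0.134 + 0.001609 = 0.018623 ≈ 0.0186


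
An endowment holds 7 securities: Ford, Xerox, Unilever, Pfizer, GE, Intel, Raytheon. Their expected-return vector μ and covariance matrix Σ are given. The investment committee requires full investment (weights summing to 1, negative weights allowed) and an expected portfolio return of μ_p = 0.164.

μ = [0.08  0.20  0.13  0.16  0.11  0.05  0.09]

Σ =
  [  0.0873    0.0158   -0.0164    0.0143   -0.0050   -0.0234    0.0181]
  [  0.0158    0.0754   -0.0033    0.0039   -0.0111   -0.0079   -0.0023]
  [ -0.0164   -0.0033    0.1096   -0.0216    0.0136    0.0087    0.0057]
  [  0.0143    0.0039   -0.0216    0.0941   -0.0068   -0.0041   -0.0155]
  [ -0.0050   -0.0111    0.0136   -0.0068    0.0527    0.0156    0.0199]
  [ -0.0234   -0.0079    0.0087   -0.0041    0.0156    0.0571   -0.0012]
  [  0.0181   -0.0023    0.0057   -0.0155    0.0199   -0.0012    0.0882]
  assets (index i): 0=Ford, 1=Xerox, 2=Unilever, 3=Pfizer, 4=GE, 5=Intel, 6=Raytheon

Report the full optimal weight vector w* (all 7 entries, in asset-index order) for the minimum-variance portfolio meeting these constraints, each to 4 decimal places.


x=Σ⁻¹μ = [0.4768  2.9269  1.3980  2.1526  2.0996  0.8613  0.8248]
y=Σ⁻¹𝟙 = [13.2522  14.6116  10.5214  13.6060  13.1234  20.9229  8.0342]
a=μᵀx=1.497940  b=𝟙ᵀx=10.740014  c=𝟙ᵀy=94.071552  D=ac−b²=25.565687
λ₁=(c·0.164−b)/D = (94.071552·0.164−10.740014)/25.565687 = 0.183360
λ₂=(a−b·0.164)/D = (1.497940−10.740014·0.164)/25.565687 = -0.010304
w* = 0.183360·x + -0.010304·y:
  w_0 = 0.183360·0.4768 + -0.010304·13.2522 = -0.0491  (Ford)
  w_1 = 0.183360·2.9269 + -0.010304·14.6116 = 0.3861  (Xerox)
  w_2 = 0.183360·1.3980 + -0.010304·10.5214 = 0.1479  (Unilever)
  w_3 = 0.183360·2.1526 + -0.010304·13.6060 = 0.2545  (Pfizer)
  w_4 = 0.183360·2.0996 + -0.010304·13.1234 = 0.2498  (GE)
  w_5 = 0.183360·0.8613 + -0.010304·20.9229 = -0.0577  (Intel)
  w_6 = 0.183360·0.8248 + -0.010304·8.0342 = 0.0685  (Raytheon)
Σw_i=1.0000  μᵀw=0.1640
σ²=wᵀΣw=λ₁·μ_p+λ₂ = 0.183360·0.164 + -0.010304 = 0.019767 ≈ 0.0198

-0.0491  0.3861  0.1479  0.2545  0.2498  -0.0577  0.0685


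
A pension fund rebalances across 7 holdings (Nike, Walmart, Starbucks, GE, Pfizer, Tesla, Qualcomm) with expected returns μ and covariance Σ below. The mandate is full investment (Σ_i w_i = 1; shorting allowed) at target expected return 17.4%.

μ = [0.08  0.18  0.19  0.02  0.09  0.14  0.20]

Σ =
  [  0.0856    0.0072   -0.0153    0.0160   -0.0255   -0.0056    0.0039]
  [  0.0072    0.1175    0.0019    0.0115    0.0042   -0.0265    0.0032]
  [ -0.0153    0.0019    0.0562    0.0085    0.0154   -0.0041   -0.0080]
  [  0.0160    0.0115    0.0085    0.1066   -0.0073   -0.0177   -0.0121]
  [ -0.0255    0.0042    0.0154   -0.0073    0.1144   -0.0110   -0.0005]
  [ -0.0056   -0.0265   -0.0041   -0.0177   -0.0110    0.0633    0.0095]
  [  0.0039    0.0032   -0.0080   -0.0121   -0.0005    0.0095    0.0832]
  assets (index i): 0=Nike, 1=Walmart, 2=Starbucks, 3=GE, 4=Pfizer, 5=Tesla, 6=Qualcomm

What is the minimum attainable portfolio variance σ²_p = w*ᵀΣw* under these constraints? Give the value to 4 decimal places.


0.0140

u=Σ⁻¹μ = [1.8423  1.9905  4.0960  0.2510  0.9220  3.3595  2.2932]
v=Σ⁻¹𝟙 = [17.4994  11.3823  20.6597  10.5002  12.7496  26.9081  11.2789]
a=μᵀu=2.300880  b=𝟙ᵀu=14.754490  c=𝟙ᵀv=110.978208  D=ac−b²=37.652585
λ₁=(c·0.174−b)/D = (110.978208·0.174−14.754490)/37.652585 = 0.120993
λ₂=(a−b·0.174)/D = (2.300880−14.754490·0.174)/37.652585 = -0.007075
w* = 0.120993·u + -0.007075·v:
  w_0 = 0.120993·1.8423 + -0.007075·17.4994 = 0.0991  (Nike)
  w_1 = 0.120993·1.9905 + -0.007075·11.3823 = 0.1603  (Walmart)
  w_2 = 0.120993·4.0960 + -0.007075·20.6597 = 0.3494  (Starbucks)
  w_3 = 0.120993·0.2510 + -0.007075·10.5002 = -0.0439  (GE)
  w_4 = 0.120993·0.9220 + -0.007075·12.7496 = 0.0213  (Pfizer)
  w_5 = 0.120993·3.3595 + -0.007075·26.9081 = 0.2161  (Tesla)
  w_6 = 0.120993·2.2932 + -0.007075·11.2789 = 0.1977  (Qualcomm)
Σw_i=1.0000  μᵀw=0.1740
σ²=wᵀΣw=λ₁·μ_p+λ₂ = 0.120993·0.174 + -0.007075 = 0.013978 ≈ 0.0140
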